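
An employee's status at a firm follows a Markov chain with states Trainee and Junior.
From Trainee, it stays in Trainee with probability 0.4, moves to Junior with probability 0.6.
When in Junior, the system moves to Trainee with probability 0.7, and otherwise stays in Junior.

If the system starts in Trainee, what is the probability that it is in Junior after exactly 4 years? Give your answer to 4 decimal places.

0.4578

Propagate the distribution vector 4 years from Trainee.
After 0 years: (1.0000, 0.0000)
After 1 year: (0.4000, 0.6000)
After 2 years: (0.5800, 0.4200)
After 3 years: (0.5260, 0.4740)
After 4 years: (0.5422, 0.4578)
P(in Junior after 4 years) = 0.4578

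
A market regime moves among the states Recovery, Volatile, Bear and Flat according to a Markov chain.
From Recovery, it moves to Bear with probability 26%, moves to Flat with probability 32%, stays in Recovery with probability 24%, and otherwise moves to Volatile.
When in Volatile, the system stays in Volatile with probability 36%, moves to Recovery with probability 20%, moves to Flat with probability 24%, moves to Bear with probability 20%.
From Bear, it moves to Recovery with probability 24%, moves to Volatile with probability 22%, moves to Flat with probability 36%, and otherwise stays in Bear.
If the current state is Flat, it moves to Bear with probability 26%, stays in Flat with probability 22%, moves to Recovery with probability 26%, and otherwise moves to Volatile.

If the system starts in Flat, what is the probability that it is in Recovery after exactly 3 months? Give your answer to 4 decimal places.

0.2356

Propagate the distribution vector 3 months from Flat.
After 0 months: (0.0000, 0.0000, 0.0000, 1.0000)
After 1 month: (0.2600, 0.2600, 0.2600, 0.2200)
After 2 months: (0.2340, 0.2548, 0.2236, 0.2876)
After 3 months: (0.2356, 0.2578, 0.2268, 0.2798)
P(in Recovery after 3 months) = 0.2356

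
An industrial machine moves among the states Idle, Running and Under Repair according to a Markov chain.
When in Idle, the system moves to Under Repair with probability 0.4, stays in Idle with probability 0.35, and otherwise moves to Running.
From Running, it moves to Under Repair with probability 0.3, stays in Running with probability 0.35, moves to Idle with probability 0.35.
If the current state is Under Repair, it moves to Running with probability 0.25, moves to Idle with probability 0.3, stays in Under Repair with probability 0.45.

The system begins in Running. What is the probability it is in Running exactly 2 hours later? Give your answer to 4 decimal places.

0.2850

Sum over the intermediate state after 1 hour:
P = P(Running→Idle)·P(Idle→Running) + P(Running→Running)·P(Running→Running) + P(Running→Under Repair)·P(Under Repair→Running)
  = 0.35×0.25 + 0.35×0.35 + 0.3×0.25
  = 0.0875 + 0.1225 + 0.0750 = 0.2850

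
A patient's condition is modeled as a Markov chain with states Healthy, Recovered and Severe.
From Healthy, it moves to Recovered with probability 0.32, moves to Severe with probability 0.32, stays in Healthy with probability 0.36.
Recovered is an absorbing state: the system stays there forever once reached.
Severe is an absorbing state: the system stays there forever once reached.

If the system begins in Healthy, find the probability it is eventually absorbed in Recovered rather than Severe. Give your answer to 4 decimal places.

Let h(s) be the probability of absorption at Recovered starting from transient state s. Then h(Recovered) = 1 and h(Severe) = 0. By first-step analysis:
h(Healthy) = 0.36·h(Healthy) + 0.32·1 + 0.32·0
Solving: h(Healthy) = 0.5000.
Starting from Healthy, the probability is 0.5000.

0.5000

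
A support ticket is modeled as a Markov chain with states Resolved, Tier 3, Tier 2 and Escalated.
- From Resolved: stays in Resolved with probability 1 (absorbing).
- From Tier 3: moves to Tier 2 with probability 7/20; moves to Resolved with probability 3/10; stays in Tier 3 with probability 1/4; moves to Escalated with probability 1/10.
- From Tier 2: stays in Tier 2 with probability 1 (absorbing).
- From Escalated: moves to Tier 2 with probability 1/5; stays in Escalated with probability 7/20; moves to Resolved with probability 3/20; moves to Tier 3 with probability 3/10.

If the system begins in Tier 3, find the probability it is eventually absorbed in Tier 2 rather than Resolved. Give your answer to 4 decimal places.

0.5410

Let h(s) be the probability of absorption at Tier 2 starting from transient state s. Then h(Tier 2) = 1 and h(Resolved) = 0. By first-step analysis:
h(Tier 3) = 0.3·0 + 0.25·h(Tier 3) + 0.35·1 + 0.1·h(Escalated)
h(Escalated) = 0.15·0 + 0.3·h(Tier 3) + 0.2·1 + 0.35·h(Escalated)
Solving: h(Tier 3) = 0.5410, h(Escalated) = 0.5574.
Starting from Tier 3, the probability is 0.5410.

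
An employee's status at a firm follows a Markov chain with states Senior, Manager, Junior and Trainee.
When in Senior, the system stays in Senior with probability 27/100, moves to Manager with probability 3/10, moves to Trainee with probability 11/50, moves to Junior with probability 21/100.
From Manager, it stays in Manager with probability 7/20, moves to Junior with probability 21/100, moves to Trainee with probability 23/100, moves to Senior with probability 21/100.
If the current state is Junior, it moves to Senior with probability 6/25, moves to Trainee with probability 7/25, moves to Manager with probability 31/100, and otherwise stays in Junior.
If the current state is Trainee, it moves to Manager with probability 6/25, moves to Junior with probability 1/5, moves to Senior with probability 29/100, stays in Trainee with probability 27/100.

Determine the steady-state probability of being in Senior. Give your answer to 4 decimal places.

0.2508

Let the stationary distribution be π with π = πP and π_1 + π_2 + π_3 + π_4 = 1.
π_1 = 0.27·π_1 + 0.21·π_2 + 0.24·π_3 + 0.29·π_4
π_2 = 0.3·π_1 + 0.35·π_2 + 0.31·π_3 + 0.24·π_4
π_3 = 0.21·π_1 + 0.21·π_2 + 0.17·π_3 + 0.2·π_4
Solving with the normalization constraint gives π = (0.2508, 0.3023, 0.1995, 0.2474).
So the stationary probability of Senior is 0.2508.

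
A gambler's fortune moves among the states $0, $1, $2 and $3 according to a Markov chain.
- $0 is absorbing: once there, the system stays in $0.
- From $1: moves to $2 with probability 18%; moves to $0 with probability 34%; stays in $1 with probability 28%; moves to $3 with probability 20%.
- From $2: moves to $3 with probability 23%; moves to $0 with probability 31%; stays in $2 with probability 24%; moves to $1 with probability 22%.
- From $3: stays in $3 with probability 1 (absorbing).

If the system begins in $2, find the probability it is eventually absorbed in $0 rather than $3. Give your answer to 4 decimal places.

0.5871

Let h(s) be the probability of absorption at $0 starting from transient state s. Then h($0) = 1 and h($3) = 0. By first-step analysis:
h($1) = 0.34·1 + 0.28·h($1) + 0.18·h($2) + 0.2·0
h($2) = 0.31·1 + 0.22·h($1) + 0.24·h($2) + 0.23·0
Solving: h($1) = 0.6190, h($2) = 0.5871.
Starting from $2, the probability is 0.5871.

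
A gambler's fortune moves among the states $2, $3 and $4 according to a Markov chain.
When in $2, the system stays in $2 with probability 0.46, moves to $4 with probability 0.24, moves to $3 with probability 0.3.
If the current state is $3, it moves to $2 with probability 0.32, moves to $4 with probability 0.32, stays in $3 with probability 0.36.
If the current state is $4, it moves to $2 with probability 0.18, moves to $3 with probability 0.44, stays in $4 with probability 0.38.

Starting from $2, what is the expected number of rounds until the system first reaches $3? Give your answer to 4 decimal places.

Let t(s) be the expected number of rounds to first reach $3 from state s, with t($3) = 0. Conditioning on the first round:
t($2) = 1 + 0.46·t($2) + 0.24·t($4)
t($4) = 1 + 0.18·t($2) + 0.38·t($4)
Solving: t($2) = 2.9492, t($4) = 2.4691.
Expected rounds from $2 to $3: 2.9492.

2.9492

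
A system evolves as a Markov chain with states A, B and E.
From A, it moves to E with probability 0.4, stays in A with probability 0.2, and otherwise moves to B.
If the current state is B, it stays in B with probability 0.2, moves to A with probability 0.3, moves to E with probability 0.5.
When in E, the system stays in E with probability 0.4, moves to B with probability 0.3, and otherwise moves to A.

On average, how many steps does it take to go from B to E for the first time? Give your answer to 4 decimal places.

2.1154

Let t(s) be the expected number of steps to first reach E from state s, with t(E) = 0. Conditioning on the first step:
t(A) = 1 + 0.2·t(A) + 0.4·t(B)
t(B) = 1 + 0.3·t(A) + 0.2·t(B)
Solving: t(A) = 2.3077, t(B) = 2.1154.
Expected steps from B to E: 2.1154.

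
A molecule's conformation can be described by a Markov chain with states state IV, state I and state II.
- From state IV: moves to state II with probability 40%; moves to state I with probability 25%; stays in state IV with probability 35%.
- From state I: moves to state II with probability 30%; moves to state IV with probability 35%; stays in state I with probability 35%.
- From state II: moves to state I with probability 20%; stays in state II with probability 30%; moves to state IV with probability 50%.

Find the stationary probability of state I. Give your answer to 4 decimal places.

0.2589

Let the stationary distribution be π with π = πP and π_1 + π_2 + π_3 = 1.
π_1 = 0.35·π_1 + 0.35·π_2 + 0.5·π_3
π_2 = 0.25·π_1 + 0.35·π_2 + 0.2·π_3
Solving with the normalization constraint gives π = (0.4010, 0.2589, 0.3401).
So the stationary probability of state I is 0.2589.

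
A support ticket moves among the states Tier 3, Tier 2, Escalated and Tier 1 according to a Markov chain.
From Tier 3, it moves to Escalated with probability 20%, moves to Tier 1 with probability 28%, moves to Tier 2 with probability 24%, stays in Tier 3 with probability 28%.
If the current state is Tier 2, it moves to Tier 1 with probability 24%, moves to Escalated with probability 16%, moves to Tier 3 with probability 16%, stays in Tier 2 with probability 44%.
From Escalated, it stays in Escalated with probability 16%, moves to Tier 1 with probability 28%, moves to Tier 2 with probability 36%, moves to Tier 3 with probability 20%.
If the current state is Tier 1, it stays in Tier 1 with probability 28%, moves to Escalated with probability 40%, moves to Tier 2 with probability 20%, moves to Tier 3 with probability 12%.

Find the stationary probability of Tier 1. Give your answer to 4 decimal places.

0.2671

Let the stationary distribution be π with π = πP and π_1 + π_2 + π_3 + π_4 = 1.
π_1 = 0.28·π_1 + 0.16·π_2 + 0.2·π_3 + 0.12·π_4
π_2 = 0.24·π_1 + 0.44·π_2 + 0.36·π_3 + 0.2·π_4
π_3 = 0.2·π_1 + 0.16·π_2 + 0.16·π_3 + 0.4·π_4
Solving with the normalization constraint gives π = (0.1802, 0.3213, 0.2313, 0.2671).
So the stationary probability of Tier 1 is 0.2671.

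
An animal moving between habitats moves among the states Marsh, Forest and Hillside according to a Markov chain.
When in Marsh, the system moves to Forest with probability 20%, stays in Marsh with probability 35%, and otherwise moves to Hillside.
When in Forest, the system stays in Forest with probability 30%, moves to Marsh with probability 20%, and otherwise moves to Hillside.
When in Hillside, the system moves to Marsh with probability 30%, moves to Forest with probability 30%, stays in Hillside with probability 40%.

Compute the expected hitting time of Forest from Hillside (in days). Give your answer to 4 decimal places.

3.7255

Let t(s) be the expected number of days to first reach Forest from state s, with t(Forest) = 0. Conditioning on the first day:
t(Marsh) = 1 + 0.35·t(Marsh) + 0.45·t(Hillside)
t(Hillside) = 1 + 0.3·t(Marsh) + 0.4·t(Hillside)
Solving: t(Marsh) = 4.1176, t(Hillside) = 3.7255.
Expected days from Hillside to Forest: 3.7255.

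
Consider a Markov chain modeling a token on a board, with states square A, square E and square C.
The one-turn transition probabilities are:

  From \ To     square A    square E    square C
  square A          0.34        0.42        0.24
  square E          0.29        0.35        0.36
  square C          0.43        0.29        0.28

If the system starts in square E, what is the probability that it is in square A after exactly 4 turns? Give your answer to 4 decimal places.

0.3486

Propagate the distribution vector 4 turns from square E.
After 0 turns: (0.0000, 1.0000, 0.0000)
After 1 turn: (0.2900, 0.3500, 0.3600)
After 2 turns: (0.3549, 0.3487, 0.2964)
After 3 turns: (0.3492, 0.3571, 0.2937)
After 4 turns: (0.3486, 0.3568, 0.2946)
P(in square A after 4 turns) = 0.3486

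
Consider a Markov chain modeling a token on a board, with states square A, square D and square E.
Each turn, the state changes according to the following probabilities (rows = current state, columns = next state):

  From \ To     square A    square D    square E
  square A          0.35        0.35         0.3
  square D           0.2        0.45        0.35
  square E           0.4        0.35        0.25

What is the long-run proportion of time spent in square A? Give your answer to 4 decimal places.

Let the stationary distribution be π with π = πP and π_1 + π_2 + π_3 = 1.
π_1 = 0.35·π_1 + 0.2·π_2 + 0.4·π_3
π_2 = 0.35·π_1 + 0.45·π_2 + 0.35·π_3
Solving with the normalization constraint gives π = (0.3069, 0.3889, 0.3042).
So the stationary probability of square A is 0.3069.

0.3069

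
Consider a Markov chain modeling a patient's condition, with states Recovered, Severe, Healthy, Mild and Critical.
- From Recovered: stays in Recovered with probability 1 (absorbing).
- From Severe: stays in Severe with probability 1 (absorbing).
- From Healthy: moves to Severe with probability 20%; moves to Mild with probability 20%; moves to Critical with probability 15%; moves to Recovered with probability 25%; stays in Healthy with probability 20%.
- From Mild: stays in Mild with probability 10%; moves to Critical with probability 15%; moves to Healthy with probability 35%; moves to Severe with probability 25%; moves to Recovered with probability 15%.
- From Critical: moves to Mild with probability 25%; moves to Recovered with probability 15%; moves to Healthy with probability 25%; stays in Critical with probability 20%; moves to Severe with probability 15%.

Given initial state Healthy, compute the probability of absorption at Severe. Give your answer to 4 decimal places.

0.4835

Let h(s) be the probability of absorption at Severe starting from transient state s. Then h(Severe) = 1 and h(Recovered) = 0. By first-step analysis:
h(Healthy) = 0.25·0 + 0.2·1 + 0.2·h(Healthy) + 0.2·h(Mild) + 0.15·h(Critical)
h(Mild) = 0.15·0 + 0.25·1 + 0.35·h(Healthy) + 0.1·h(Mild) + 0.15·h(Critical)
h(Critical) = 0.15·0 + 0.15·1 + 0.25·h(Healthy) + 0.25·h(Mild) + 0.2·h(Critical)
Solving: h(Healthy) = 0.4835, h(Mild) = 0.5509, h(Critical) = 0.5108.
Starting from Healthy, the probability is 0.4835.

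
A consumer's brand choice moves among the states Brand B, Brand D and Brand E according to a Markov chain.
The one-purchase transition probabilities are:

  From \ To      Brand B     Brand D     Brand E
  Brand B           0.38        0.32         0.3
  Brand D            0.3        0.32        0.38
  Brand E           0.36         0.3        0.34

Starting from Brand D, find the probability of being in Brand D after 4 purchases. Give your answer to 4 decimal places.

Propagate the distribution vector 4 purchases from Brand D.
After 0 purchases: (0.0000, 1.0000, 0.0000)
After 1 purchase: (0.3000, 0.3200, 0.3800)
After 2 purchases: (0.3468, 0.3124, 0.3408)
After 3 purchases: (0.3482, 0.3132, 0.3386)
After 4 purchases: (0.3482, 0.3132, 0.3386)
P(in Brand D after 4 purchases) = 0.3132

0.3132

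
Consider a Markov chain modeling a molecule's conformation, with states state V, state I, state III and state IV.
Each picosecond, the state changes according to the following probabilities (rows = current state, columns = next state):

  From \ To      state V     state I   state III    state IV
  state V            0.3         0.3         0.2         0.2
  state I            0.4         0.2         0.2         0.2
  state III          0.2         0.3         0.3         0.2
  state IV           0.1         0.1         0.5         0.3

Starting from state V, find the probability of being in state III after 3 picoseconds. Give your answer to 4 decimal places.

0.2940

Propagate the distribution vector 3 picoseconds from state V.
After 0 picoseconds: (1.0000, 0.0000, 0.0000, 0.0000)
After 1 picosecond: (0.3000, 0.3000, 0.2000, 0.2000)
After 2 picoseconds: (0.2700, 0.2300, 0.2800, 0.2200)
After 3 picoseconds: (0.2510, 0.2330, 0.2940, 0.2220)
P(in state III after 3 picoseconds) = 0.2940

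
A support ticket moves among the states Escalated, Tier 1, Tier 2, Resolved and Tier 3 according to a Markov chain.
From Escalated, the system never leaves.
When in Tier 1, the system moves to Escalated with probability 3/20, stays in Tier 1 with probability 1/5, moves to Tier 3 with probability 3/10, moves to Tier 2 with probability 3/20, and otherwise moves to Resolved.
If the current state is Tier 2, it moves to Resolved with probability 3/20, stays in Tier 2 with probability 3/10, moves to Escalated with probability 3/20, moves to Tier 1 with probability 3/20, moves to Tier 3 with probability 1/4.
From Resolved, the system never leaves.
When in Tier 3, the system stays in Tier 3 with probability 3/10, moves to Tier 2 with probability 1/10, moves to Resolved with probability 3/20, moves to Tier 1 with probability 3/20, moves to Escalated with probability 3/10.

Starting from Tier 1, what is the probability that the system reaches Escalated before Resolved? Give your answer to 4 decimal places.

Let h(s) be the probability of absorption at Escalated starting from transient state s. Then h(Escalated) = 1 and h(Resolved) = 0. By first-step analysis:
h(Tier 1) = 0.15·1 + 0.2·h(Tier 1) + 0.15·h(Tier 2) + 0.2·0 + 0.3·h(Tier 3)
h(Tier 2) = 0.15·1 + 0.15·h(Tier 1) + 0.3·h(Tier 2) + 0.15·0 + 0.25·h(Tier 3)
h(Tier 3) = 0.3·1 + 0.15·h(Tier 1) + 0.1·h(Tier 2) + 0.15·0 + 0.3·h(Tier 3)
Solving: h(Tier 1) = 0.5221, h(Tier 2) = 0.5471, h(Tier 3) = 0.6186.
Starting from Tier 1, the probability is 0.5221.

0.5221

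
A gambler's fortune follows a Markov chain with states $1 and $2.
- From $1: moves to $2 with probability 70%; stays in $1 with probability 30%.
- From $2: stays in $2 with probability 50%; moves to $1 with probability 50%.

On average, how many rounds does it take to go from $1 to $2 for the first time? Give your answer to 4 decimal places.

1.4286

Let t(s) be the expected number of rounds to first reach $2 from state s, with t($2) = 0. Conditioning on the first round:
t($1) = 1 + 0.3·t($1)
Solving: t($1) = 1.4286.
Expected rounds from $1 to $2: 1.4286.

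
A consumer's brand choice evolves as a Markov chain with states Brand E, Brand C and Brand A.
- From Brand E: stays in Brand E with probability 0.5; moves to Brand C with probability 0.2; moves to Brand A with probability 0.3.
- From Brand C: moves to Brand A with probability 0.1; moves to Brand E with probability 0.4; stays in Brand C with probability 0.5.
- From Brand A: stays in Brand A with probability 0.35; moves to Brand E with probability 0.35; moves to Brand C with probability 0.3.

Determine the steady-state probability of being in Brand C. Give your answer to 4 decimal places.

0.3212

Let the stationary distribution be π with π = πP and π_1 + π_2 + π_3 = 1.
π_1 = 0.5·π_1 + 0.4·π_2 + 0.35·π_3
π_2 = 0.2·π_1 + 0.5·π_2 + 0.3·π_3
Solving with the normalization constraint gives π = (0.4307, 0.3212, 0.2482).
So the stationary probability of Brand C is 0.3212.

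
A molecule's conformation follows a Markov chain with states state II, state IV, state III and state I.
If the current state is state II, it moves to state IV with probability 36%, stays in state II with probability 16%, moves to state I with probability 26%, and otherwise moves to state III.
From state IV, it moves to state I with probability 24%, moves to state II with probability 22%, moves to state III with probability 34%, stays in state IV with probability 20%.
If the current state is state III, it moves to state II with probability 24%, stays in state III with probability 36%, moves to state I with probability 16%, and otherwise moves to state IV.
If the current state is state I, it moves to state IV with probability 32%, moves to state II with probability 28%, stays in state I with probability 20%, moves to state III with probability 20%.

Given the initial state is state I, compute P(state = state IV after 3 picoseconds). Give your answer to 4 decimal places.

0.2730

Propagate the distribution vector 3 picoseconds from state I.
After 0 picoseconds: (0.0000, 0.0000, 0.0000, 1.0000)
After 1 picosecond: (0.2800, 0.3200, 0.2000, 0.2000)
After 2 picoseconds: (0.2192, 0.2768, 0.2824, 0.2216)
After 3 picoseconds: (0.2258, 0.2730, 0.2883, 0.2129)
P(in state IV after 3 picoseconds) = 0.2730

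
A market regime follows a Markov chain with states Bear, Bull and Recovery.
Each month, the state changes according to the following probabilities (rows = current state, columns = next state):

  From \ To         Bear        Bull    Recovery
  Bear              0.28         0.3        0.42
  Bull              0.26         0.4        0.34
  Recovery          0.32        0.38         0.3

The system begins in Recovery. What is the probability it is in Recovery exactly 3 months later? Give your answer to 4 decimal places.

Propagate the distribution vector 3 months from Recovery.
After 0 months: (0.0000, 0.0000, 1.0000)
After 1 month: (0.3200, 0.3800, 0.3000)
After 2 months: (0.2844, 0.3620, 0.3536)
After 3 months: (0.2869, 0.3645, 0.3486)
P(in Recovery after 3 months) = 0.3486

0.3486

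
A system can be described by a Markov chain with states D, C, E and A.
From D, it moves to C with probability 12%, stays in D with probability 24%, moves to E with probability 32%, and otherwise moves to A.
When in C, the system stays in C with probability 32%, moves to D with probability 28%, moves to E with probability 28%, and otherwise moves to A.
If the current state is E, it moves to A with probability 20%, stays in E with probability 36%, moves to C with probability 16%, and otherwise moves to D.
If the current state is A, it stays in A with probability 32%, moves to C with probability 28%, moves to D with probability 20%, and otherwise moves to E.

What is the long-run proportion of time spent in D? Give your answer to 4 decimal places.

Let the stationary distribution be π with π = πP and π_1 + π_2 + π_3 + π_4 = 1.
π_1 = 0.24·π_1 + 0.28·π_2 + 0.28·π_3 + 0.2·π_4
π_2 = 0.12·π_1 + 0.32·π_2 + 0.16·π_3 + 0.28·π_4
π_3 = 0.32·π_1 + 0.28·π_2 + 0.36·π_3 + 0.2·π_4
Solving with the normalization constraint gives π = (0.2506, 0.2131, 0.2942, 0.2421).
So the stationary probability of D is 0.2506.

0.2506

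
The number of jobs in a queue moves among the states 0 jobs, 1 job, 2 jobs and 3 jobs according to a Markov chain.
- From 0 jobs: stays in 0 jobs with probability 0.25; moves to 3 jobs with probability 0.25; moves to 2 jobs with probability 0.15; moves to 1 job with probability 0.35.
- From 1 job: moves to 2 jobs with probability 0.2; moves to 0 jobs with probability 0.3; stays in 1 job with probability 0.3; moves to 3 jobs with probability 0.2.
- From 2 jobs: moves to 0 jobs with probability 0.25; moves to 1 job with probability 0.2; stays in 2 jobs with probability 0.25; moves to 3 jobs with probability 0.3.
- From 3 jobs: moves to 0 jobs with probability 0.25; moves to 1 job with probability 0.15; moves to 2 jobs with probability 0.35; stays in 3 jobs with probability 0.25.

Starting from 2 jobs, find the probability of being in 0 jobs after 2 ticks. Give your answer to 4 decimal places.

0.2600

Propagate the distribution vector 2 ticks from 2 jobs.
After 0 ticks: (0.0000, 0.0000, 1.0000, 0.0000)
After 1 tick: (0.2500, 0.2000, 0.2500, 0.3000)
After 2 ticks: (0.2600, 0.2425, 0.2450, 0.2525)
P(in 0 jobs after 2 ticks) = 0.2600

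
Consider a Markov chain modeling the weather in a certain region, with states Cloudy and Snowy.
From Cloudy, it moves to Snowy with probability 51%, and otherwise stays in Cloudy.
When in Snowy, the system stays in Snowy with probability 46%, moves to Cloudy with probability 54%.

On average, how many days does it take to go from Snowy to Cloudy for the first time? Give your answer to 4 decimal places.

Let t(s) be the expected number of days to first reach Cloudy from state s, with t(Cloudy) = 0. Conditioning on the first day:
t(Snowy) = 1 + 0.46·t(Snowy)
Solving: t(Snowy) = 1.8519.
Expected days from Snowy to Cloudy: 1.8519.

1.8519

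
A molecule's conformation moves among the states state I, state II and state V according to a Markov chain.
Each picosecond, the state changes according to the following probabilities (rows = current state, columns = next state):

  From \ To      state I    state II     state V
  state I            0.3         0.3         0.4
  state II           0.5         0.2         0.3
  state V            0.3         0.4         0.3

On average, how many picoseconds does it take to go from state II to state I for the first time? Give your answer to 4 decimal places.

2.2727

Let t(s) be the expected number of picoseconds to first reach state I from state s, with t(state I) = 0. Conditioning on the first picosecond:
t(state II) = 1 + 0.2·t(state II) + 0.3·t(state V)
t(state V) = 1 + 0.4·t(state II) + 0.3·t(state V)
Solving: t(state II) = 2.2727, t(state V) = 2.7273.
Expected picoseconds from state II to state I: 2.2727.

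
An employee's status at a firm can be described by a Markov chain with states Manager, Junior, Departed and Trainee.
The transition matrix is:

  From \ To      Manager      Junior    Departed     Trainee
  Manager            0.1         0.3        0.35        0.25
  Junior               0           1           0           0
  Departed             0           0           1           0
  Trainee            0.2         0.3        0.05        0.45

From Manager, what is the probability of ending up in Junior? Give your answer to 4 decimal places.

0.5393

Let h(s) be the probability of absorption at Junior starting from transient state s. Then h(Junior) = 1 and h(Departed) = 0. By first-step analysis:
h(Manager) = 0.1·h(Manager) + 0.3·1 + 0.35·0 + 0.25·h(Trainee)
h(Trainee) = 0.2·h(Manager) + 0.3·1 + 0.05·0 + 0.45·h(Trainee)
Solving: h(Manager) = 0.5393, h(Trainee) = 0.7416.
Starting from Manager, the probability is 0.5393.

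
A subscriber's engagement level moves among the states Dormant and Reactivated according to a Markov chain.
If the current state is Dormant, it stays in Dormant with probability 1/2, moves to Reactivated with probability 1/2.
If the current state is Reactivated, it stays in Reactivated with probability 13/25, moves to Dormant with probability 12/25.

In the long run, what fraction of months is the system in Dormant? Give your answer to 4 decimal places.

0.4898

Let the stationary distribution be π with π = πP and π_1 + π_2 = 1.
π_1 = 0.5·π_1 + 0.48·π_2
Solving with the normalization constraint gives π = (0.4898, 0.5102).
So the stationary probability of Dormant is 0.4898.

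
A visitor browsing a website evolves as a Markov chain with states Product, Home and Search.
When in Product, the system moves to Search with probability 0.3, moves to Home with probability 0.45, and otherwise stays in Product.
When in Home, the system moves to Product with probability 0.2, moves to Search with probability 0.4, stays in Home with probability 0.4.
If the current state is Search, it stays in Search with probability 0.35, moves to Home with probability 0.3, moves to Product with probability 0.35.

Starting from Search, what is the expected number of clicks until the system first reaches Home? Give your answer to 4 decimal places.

Let t(s) be the expected number of clicks to first reach Home from state s, with t(Home) = 0. Conditioning on the first click:
t(Product) = 1 + 0.25·t(Product) + 0.3·t(Search)
t(Search) = 1 + 0.35·t(Product) + 0.35·t(Search)
Solving: t(Product) = 2.4837, t(Search) = 2.8758.
Expected clicks from Search to Home: 2.8758.

2.8758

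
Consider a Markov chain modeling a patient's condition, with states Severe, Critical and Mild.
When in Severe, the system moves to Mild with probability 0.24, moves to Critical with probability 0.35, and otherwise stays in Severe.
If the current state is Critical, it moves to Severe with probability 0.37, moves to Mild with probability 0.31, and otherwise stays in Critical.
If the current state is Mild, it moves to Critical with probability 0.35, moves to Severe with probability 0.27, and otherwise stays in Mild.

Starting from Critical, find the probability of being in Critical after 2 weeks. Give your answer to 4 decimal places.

Sum over the intermediate state after 1 week:
P = P(Critical→Severe)·P(Severe→Critical) + P(Critical→Critical)·P(Critical→Critical) + P(Critical→Mild)·P(Mild→Critical)
  = 0.37×0.35 + 0.32×0.32 + 0.31×0.35
  = 0.1295 + 0.1024 + 0.1085 = 0.3404

0.3404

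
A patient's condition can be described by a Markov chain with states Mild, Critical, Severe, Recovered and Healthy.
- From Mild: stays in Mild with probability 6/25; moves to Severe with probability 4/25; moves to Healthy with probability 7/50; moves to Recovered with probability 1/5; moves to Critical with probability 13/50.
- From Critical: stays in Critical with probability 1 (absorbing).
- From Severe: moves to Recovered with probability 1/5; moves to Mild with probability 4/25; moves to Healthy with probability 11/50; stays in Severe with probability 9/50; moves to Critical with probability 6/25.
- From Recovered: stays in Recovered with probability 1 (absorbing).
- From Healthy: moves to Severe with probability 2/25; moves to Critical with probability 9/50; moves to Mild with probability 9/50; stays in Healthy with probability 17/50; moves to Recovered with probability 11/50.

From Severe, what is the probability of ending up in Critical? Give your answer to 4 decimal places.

Let h(s) be the probability of absorption at Critical starting from transient state s. Then h(Critical) = 1 and h(Recovered) = 0. By first-step analysis:
h(Mild) = 0.24·h(Mild) + 0.26·1 + 0.16·h(Severe) + 0.2·0 + 0.14·h(Healthy)
h(Severe) = 0.16·h(Mild) + 0.24·1 + 0.18·h(Severe) + 0.2·0 + 0.22·h(Healthy)
h(Healthy) = 0.18·h(Mild) + 0.18·1 + 0.08·h(Severe) + 0.22·0 + 0.34·h(Healthy)
Solving: h(Mild) = 0.5427, h(Severe) = 0.5287, h(Healthy) = 0.4848.
Starting from Severe, the probability is 0.5287.

0.5287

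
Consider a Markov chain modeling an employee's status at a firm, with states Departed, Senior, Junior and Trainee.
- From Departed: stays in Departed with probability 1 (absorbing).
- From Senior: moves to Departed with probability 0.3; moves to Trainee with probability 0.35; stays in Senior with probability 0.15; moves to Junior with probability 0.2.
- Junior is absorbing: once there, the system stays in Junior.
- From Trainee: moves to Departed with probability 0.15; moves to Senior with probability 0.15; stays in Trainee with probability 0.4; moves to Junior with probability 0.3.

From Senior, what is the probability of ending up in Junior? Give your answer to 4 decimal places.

Let h(s) be the probability of absorption at Junior starting from transient state s. Then h(Junior) = 1 and h(Departed) = 0. By first-step analysis:
h(Senior) = 0.3·0 + 0.15·h(Senior) + 0.2·1 + 0.35·h(Trainee)
h(Trainee) = 0.15·0 + 0.15·h(Senior) + 0.3·1 + 0.4·h(Trainee)
Solving: h(Senior) = 0.4918, h(Trainee) = 0.6230.
Starting from Senior, the probability is 0.4918.

0.4918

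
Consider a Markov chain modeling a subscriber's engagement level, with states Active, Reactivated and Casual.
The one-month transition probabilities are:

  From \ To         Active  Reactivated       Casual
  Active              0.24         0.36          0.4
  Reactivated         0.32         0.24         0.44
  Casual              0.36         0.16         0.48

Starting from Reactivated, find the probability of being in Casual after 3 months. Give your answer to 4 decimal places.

0.4453

Propagate the distribution vector 3 months from Reactivated.
After 0 months: (0.0000, 1.0000, 0.0000)
After 1 month: (0.3200, 0.2400, 0.4400)
After 2 months: (0.3120, 0.2432, 0.4448)
After 3 months: (0.3128, 0.2419, 0.4453)
P(in Casual after 3 months) = 0.4453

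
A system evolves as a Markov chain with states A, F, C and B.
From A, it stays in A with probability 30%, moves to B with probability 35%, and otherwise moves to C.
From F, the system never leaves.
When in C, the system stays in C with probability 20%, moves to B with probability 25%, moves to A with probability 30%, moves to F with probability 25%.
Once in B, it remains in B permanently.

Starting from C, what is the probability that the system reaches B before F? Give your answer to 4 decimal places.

0.6154

Let h(s) be the probability of absorption at B starting from transient state s. Then h(B) = 1 and h(F) = 0. By first-step analysis:
h(A) = 0.3·h(A) + 0.35·h(C) + 0.35·1
h(C) = 0.3·h(A) + 0.25·0 + 0.2·h(C) + 0.25·1
Solving: h(A) = 0.8077, h(C) = 0.6154.
Starting from C, the probability is 0.6154.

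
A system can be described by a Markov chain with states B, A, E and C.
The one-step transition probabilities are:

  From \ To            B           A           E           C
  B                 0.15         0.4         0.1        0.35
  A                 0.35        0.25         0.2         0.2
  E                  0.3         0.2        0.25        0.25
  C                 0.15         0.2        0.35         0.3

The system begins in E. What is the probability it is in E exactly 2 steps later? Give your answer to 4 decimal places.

0.2200

Propagate the distribution vector 2 steps from E.
After 0 steps: (0.0000, 0.0000, 1.0000, 0.0000)
After 1 step: (0.3000, 0.2000, 0.2500, 0.2500)
After 2 steps: (0.2275, 0.2700, 0.2200, 0.2825)
P(in E after 2 steps) = 0.2200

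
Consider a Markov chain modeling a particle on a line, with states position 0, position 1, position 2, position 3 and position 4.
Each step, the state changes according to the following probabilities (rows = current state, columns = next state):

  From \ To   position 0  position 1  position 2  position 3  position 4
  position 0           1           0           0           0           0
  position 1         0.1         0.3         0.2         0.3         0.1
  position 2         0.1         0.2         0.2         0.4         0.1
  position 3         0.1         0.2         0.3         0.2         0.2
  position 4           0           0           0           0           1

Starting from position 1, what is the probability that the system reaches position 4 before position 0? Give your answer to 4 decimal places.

Let h(s) be the probability of absorption at position 4 starting from transient state s. Then h(position 4) = 1 and h(position 0) = 0. By first-step analysis:
h(position 1) = 0.1·0 + 0.3·h(position 1) + 0.2·h(position 2) + 0.3·h(position 3) + 0.1·1
h(position 2) = 0.1·0 + 0.2·h(position 1) + 0.2·h(position 2) + 0.4·h(position 3) + 0.1·1
h(position 3) = 0.1·0 + 0.2·h(position 1) + 0.3·h(position 2) + 0.2·h(position 3) + 0.2·1
Solving: h(position 1) = 0.5640, h(position 2) = 0.5680, h(position 3) = 0.6040.
Starting from position 1, the probability is 0.5640.

0.5640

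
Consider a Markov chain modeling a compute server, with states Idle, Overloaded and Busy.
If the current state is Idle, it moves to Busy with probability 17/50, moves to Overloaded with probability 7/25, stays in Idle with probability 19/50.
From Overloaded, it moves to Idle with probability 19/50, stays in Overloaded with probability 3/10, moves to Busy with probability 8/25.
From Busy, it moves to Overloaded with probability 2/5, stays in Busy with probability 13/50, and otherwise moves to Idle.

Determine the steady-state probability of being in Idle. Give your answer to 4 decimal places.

0.3676

Let the stationary distribution be π with π = πP and π_1 + π_2 + π_3 = 1.
π_1 = 0.38·π_1 + 0.38·π_2 + 0.34·π_3
π_2 = 0.28·π_1 + 0.3·π_2 + 0.4·π_3
Solving with the normalization constraint gives π = (0.3676, 0.3235, 0.3088).
So the stationary probability of Idle is 0.3676.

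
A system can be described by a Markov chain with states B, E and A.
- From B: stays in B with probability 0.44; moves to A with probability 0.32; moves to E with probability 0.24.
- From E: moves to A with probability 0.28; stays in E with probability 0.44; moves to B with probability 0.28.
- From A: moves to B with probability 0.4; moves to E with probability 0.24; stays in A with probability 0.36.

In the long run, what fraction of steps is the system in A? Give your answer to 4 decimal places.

Let the stationary distribution be π with π = πP and π_1 + π_2 + π_3 = 1.
π_1 = 0.44·π_1 + 0.28·π_2 + 0.4·π_3
π_2 = 0.24·π_1 + 0.44·π_2 + 0.24·π_3
Solving with the normalization constraint gives π = (0.3792, 0.3000, 0.3208).
So the stationary probability of A is 0.3208.

0.3208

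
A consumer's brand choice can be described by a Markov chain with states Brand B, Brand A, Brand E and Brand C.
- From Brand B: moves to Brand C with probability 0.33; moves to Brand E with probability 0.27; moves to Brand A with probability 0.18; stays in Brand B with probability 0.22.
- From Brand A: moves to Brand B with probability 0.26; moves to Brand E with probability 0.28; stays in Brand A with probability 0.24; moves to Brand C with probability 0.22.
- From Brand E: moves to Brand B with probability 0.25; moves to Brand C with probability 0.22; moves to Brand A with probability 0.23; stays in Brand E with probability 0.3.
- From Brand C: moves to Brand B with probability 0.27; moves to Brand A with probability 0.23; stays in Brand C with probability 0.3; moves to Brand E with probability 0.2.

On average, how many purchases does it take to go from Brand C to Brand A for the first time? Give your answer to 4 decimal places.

4.6004

Let t(s) be the expected number of purchases to first reach Brand A from state s, with t(Brand A) = 0. Conditioning on the first purchase:
t(Brand B) = 1 + 0.22·t(Brand B) + 0.27·t(Brand E) + 0.33·t(Brand C)
t(Brand E) = 1 + 0.25·t(Brand B) + 0.3·t(Brand E) + 0.22·t(Brand C)
t(Brand C) = 1 + 0.27·t(Brand B) + 0.2·t(Brand E) + 0.3·t(Brand C)
Solving: t(Brand B) = 4.8191, t(Brand E) = 4.5955, t(Brand C) = 4.6004.
Expected purchases from Brand C to Brand A: 4.6004.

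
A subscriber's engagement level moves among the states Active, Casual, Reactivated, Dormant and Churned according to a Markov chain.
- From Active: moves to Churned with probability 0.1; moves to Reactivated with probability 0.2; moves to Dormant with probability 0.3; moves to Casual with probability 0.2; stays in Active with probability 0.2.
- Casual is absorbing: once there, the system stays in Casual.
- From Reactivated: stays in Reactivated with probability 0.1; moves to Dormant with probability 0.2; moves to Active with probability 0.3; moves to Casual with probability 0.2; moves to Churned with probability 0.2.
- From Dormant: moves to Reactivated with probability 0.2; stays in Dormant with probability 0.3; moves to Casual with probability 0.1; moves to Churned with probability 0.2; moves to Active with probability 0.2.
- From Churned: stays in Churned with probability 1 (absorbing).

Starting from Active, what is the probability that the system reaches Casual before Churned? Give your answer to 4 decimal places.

0.5400

Let h(s) be the probability of absorption at Casual starting from transient state s. Then h(Casual) = 1 and h(Churned) = 0. By first-step analysis:
h(Active) = 0.2·h(Active) + 0.2·1 + 0.2·h(Reactivated) + 0.3·h(Dormant) + 0.1·0
h(Reactivated) = 0.3·h(Active) + 0.2·1 + 0.1·h(Reactivated) + 0.2·h(Dormant) + 0.2·0
h(Dormant) = 0.2·h(Active) + 0.1·1 + 0.2·h(Reactivated) + 0.3·h(Dormant) + 0.2·0
Solving: h(Active) = 0.5400, h(Reactivated) = 0.5000, h(Dormant) = 0.4400.
Starting from Active, the probability is 0.5400.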